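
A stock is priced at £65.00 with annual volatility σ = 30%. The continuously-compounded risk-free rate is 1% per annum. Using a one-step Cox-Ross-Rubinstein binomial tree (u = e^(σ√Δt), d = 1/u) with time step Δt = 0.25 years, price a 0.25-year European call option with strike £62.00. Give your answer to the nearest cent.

£6.35

CRR parameters: u = e^(σ√Δt) = e^(0.3·√0.25) = 1.1618, d = 1/u = 0.8607
Per-period rate: rΔt = 0.01·0.25 = 0.0025, so R = e^0.0025 = 1.0025
Risk-neutral probability p = (e^0.0025 − 0.8607)/(1.1618 − 0.8607) = 0.1418/0.3011 = 0.4709
Terminal stock prices: S_u = 75.52, S_d = 55.95
Terminal payoffs (S − K): max(13.52, 0) = 13.52, max(-6.054, 0) = 0
Node 0 (S = 65): V_0 = e^(−0.0025)·[0.4709·13.5192 + 0.5291·0.0000] = 6.3501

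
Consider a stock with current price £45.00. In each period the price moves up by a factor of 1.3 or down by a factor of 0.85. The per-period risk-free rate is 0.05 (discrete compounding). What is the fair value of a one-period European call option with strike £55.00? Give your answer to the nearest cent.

£1.48

Risk-neutral probability p = (1 + 0.05 − 0.85)/(1.3 − 0.85) = 0.2000/0.4500 = 0.4444
Terminal stock prices: S_u = 58.5, S_d = 38.25
Terminal payoffs (S − K): max(3.5, 0) = 3.5, max(-16.75, 0) = 0
Node 0 (S = 45): V_0 = 1/1.05·[0.4444·3.5000 + 0.5556·0.0000] = 1.4815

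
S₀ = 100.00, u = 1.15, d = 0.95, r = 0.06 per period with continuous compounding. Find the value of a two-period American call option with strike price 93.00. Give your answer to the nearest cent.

17.99

Risk-neutral probability p = (e^0.06 − 0.95)/(1.15 − 0.95) = 0.1118/0.2000 = 0.5592
Terminal stock prices: S_uu = 132.2, S_ud = 109.2, S_dd = 90.25
Terminal payoffs (S − K): max(39.25, 0) = 39.25, max(16.25, 0) = 16.25, max(-2.75, 0) = 0
Node u (S = 115): continuation = e^(−0.06)·[0.5592·39.2500 + 0.4408·16.2500] = 27.4159; exercise value = 22.0000 ≤ continuation, so V_u = 27.4159
Node d (S = 95): continuation = e^(−0.06)·[0.5592·16.2500 + 0.4408·0.0000] = 8.5576; exercise value = 2.0000 ≤ continuation, so V_d = 8.5576
Node 0 (S = 100): continuation = e^(−0.06)·[0.5592·27.4159 + 0.4408·8.5576] = 17.9904; exercise value = 7.0000 ≤ continuation, so V_0 = 17.9904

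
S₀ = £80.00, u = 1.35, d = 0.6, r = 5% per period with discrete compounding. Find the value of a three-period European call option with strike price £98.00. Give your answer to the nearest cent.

Risk-neutral probability p = (1 + 0.05 − 0.6)/(1.35 − 0.6) = 0.4500/0.7500 = 0.6000
Terminal stock prices: S_uuu = 196.8, S_uud = 87.48, S_udd = 38.88, S_ddd = 17.28
Terminal payoffs (S − K): max(98.83, 0) = 98.83, max(-10.52, 0) = 0, max(-59.12, 0) = 0, max(-80.72, 0) = 0
Node uu (S = 145.8): V_uu = 1/1.05·[0.6000·98.8300 + 0.4000·0.0000] = 56.4743
Node ud (S = 64.8): V_ud = 1/1.05·[0.6000·0.0000 + 0.4000·0.0000] = 0.0000
Node dd (S = 28.8): V_dd = 1/1.05·[0.6000·0.0000 + 0.4000·0.0000] = 0.0000
Node u (S = 108): V_u = 1/1.05·[0.6000·56.4743 + 0.4000·0.0000] = 32.2710
Node d (S = 48): V_d = 1/1.05·[0.6000·0.0000 + 0.4000·0.0000] = 0.0000
Node 0 (S = 80): V_0 = 1/1.05·[0.6000·32.2710 + 0.4000·0.0000] = 18.4406

£18.44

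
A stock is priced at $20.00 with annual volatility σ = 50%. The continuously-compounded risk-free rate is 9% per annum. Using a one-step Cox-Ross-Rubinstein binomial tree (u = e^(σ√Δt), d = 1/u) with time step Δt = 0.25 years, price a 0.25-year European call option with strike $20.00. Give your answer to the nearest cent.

$2.68

CRR parameters: u = e^(σ√Δt) = e^(0.5·√0.25) = 1.2840, d = 1/u = 0.7788
Per-period rate: rΔt = 0.09·0.25 = 0.0225, so R = e^0.0225 = 1.0228
Risk-neutral probability p = (e^0.0225 − 0.7788)/(1.2840 − 0.7788) = 0.2440/0.5052 = 0.4829
Terminal stock prices: S_u = 25.68, S_d = 15.58
Terminal payoffs (S − K): max(5.681, 0) = 5.681, max(-4.424, 0) = 0
Node 0 (S = 20): V_0 = e^(−0.0225)·[0.4829·5.6805 + 0.5171·0.0000] = 2.6819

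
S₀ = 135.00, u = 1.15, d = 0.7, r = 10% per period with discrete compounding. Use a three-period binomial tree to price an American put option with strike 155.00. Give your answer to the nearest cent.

20.00

Risk-neutral probability p = (1 + 0.1 − 0.7)/(1.15 − 0.7) = 0.4000/0.4500 = 0.8889
Terminal stock prices: S_uuu = 205.3, S_uud = 125, S_udd = 76.07, S_ddd = 46.3
Terminal payoffs (K − S): max(-50.32, 0) = 0, max(30.02, 0) = 30.02, max(78.93, 0) = 78.93, max(108.7, 0) = 108.7
Node uu (S = 178.5): continuation = 1/1.1·[0.8889·0.0000 + 0.1111·30.0238] = 3.0327; exercise value = 0.0000 ≤ continuation, so V_uu = 3.0327
Node ud (S = 108.7): continuation = 1/1.1·[0.8889·30.0238 + 0.1111·78.9275] = 32.2341; exercise value = 46.3250 > continuation, so V_ud = 46.3250 (exercise)
Node dd (S = 66.15): continuation = 1/1.1·[0.8889·78.9275 + 0.1111·108.6950] = 74.7591; exercise value = 88.8500 > continuation, so V_dd = 88.8500 (exercise)
Node u (S = 155.2): continuation = 1/1.1·[0.8889·3.0327 + 0.1111·46.3250] = 7.1300; exercise value = 0.0000 ≤ continuation, so V_u = 7.1300
Node d (S = 94.5): continuation = 1/1.1·[0.8889·46.3250 + 0.1111·88.8500] = 46.4091; exercise value = 60.5000 > continuation, so V_d = 60.5000 (exercise)
Node 0 (S = 135): continuation = 1/1.1·[0.8889·7.1300 + 0.1111·60.5000] = 11.8727; exercise value = 20.0000 > continuation, so V_0 = 20.0000 (exercise)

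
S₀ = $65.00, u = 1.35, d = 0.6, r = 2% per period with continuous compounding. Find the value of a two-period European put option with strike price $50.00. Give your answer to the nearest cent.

$4.94

Risk-neutral probability p = (e^0.02 − 0.6)/(1.35 − 0.6) = 0.4202/0.7500 = 0.5603
Terminal stock prices: S_uu = 118.5, S_ud = 52.65, S_dd = 23.4
Terminal payoffs (K − S): max(-68.46, 0) = 0, max(-2.65, 0) = 0, max(26.6, 0) = 26.6
Node u (S = 87.75): V_u = e^(−0.02)·[0.5603·0.0000 + 0.4397·0.0000] = 0.0000
Node d (S = 39): V_d = e^(−0.02)·[0.5603·0.0000 + 0.4397·26.6000] = 11.4652
Node 0 (S = 65): V_0 = e^(−0.02)·[0.5603·0.0000 + 0.4397·11.4652] = 4.9418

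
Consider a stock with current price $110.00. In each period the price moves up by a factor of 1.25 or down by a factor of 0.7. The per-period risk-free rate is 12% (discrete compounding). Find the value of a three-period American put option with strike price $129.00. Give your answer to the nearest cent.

$19.00

Risk-neutral probability p = (1 + 0.12 − 0.7)/(1.25 − 0.7) = 0.4200/0.5500 = 0.7636
Terminal stock prices: S_uuu = 214.8, S_uud = 120.3, S_udd = 67.37, S_ddd = 37.73
Terminal payoffs (K − S): max(-85.84, 0) = 0, max(8.688, 0) = 8.688, max(61.63, 0) = 61.63, max(91.27, 0) = 91.27
Node uu (S = 171.9): continuation = 1/1.12·[0.7636·0.0000 + 0.2364·8.6875] = 1.8334; exercise value = 0.0000 ≤ continuation, so V_uu = 1.8334
Node ud (S = 96.25): continuation = 1/1.12·[0.7636·8.6875 + 0.2364·61.6250] = 18.9286; exercise value = 32.7500 > continuation, so V_ud = 32.7500 (exercise)
Node dd (S = 53.9): continuation = 1/1.12·[0.7636·61.6250 + 0.2364·91.2700] = 61.2786; exercise value = 75.1000 > continuation, so V_dd = 75.1000 (exercise)
Node u (S = 137.5): continuation = 1/1.12·[0.7636·1.8334 + 0.2364·32.7500] = 8.1616; exercise value = 0.0000 ≤ continuation, so V_u = 8.1616
Node d (S = 77): continuation = 1/1.12·[0.7636·32.7500 + 0.2364·75.1000] = 38.1786; exercise value = 52.0000 > continuation, so V_d = 52.0000 (exercise)
Node 0 (S = 110): continuation = 1/1.12·[0.7636·8.1616 + 0.2364·52.0000] = 16.5387; exercise value = 19.0000 > continuation, so V_0 = 19.0000 (exercise)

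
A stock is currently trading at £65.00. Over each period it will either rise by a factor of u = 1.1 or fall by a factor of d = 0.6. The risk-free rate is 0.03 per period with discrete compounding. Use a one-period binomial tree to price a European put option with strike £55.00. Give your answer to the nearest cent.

£2.17

Risk-neutral probability p = (1 + 0.03 − 0.6)/(1.1 − 0.6) = 0.4300/0.5000 = 0.8600
Terminal stock prices: S_u = 71.5, S_d = 39
Terminal payoffs (K − S): max(-16.5, 0) = 0, max(16, 0) = 16
Node 0 (S = 65): V_0 = 1/1.03·[0.8600·0.0000 + 0.1400·16.0000] = 2.1748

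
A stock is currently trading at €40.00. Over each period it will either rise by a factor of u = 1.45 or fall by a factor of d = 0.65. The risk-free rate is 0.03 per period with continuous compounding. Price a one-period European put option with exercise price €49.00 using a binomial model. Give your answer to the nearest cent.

Risk-neutral probability p = (e^0.03 − 0.65)/(1.45 − 0.65) = 0.3805/0.8000 = 0.4756
Terminal stock prices: S_u = 58, S_d = 26
Terminal payoffs (K − S): max(-9, 0) = 0, max(23, 0) = 23
Node 0 (S = 40): V_0 = e^(−0.03)·[0.4756·0.0000 + 0.5244·23.0000] = 11.7054

€11.71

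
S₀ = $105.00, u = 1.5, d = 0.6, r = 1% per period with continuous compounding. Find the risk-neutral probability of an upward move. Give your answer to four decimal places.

p = 0.4556

Risk-neutral probability p = (e^0.01 − 0.6)/(1.5 − 0.6) = 0.4101/0.9000 = 0.4556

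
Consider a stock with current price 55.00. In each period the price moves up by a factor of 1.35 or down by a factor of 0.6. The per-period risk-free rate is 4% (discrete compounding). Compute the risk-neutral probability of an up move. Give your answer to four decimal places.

p = 0.5867

Risk-neutral probability p = (1 + 0.04 − 0.6)/(1.35 − 0.6) = 0.4400/0.7500 = 0.5867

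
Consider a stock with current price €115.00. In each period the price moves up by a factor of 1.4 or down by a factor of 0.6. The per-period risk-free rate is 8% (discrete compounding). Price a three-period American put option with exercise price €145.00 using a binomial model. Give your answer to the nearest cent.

€39.22

Risk-neutral probability p = (1 + 0.08 − 0.6)/(1.4 − 0.6) = 0.4800/0.8000 = 0.6000
Terminal stock prices: S_uuu = 315.6, S_uud = 135.2, S_udd = 57.96, S_ddd = 24.84
Terminal payoffs (K − S): max(-170.6, 0) = 0, max(9.76, 0) = 9.76, max(87.04, 0) = 87.04, max(120.2, 0) = 120.2
Node uu (S = 225.4): continuation = 1/1.08·[0.6000·0.0000 + 0.4000·9.7600] = 3.6148; exercise value = 0.0000 ≤ continuation, so V_uu = 3.6148
Node ud (S = 96.6): continuation = 1/1.08·[0.6000·9.7600 + 0.4000·87.0400] = 37.6593; exercise value = 48.4000 > continuation, so V_ud = 48.4000 (exercise)
Node dd (S = 41.4): continuation = 1/1.08·[0.6000·87.0400 + 0.4000·120.1600] = 92.8593; exercise value = 103.6000 > continuation, so V_dd = 103.6000 (exercise)
Node u (S = 161): continuation = 1/1.08·[0.6000·3.6148 + 0.4000·48.4000] = 19.9342; exercise value = 0.0000 ≤ continuation, so V_u = 19.9342
Node d (S = 69): continuation = 1/1.08·[0.6000·48.4000 + 0.4000·103.6000] = 65.2593; exercise value = 76.0000 > continuation, so V_d = 76.0000 (exercise)
Node 0 (S = 115): continuation = 1/1.08·[0.6000·19.9342 + 0.4000·76.0000] = 39.2227; exercise value = 30.0000 ≤ continuation, so V_0 = 39.2227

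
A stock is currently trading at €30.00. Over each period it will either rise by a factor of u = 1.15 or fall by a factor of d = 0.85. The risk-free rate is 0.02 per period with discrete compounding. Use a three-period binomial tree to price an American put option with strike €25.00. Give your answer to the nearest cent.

€0.61

Risk-neutral probability p = (1 + 0.02 − 0.85)/(1.15 − 0.85) = 0.1700/0.3000 = 0.5667
Terminal stock prices: S_uuu = 45.63, S_uud = 33.72, S_udd = 24.93, S_ddd = 18.42
Terminal payoffs (K − S): max(-20.63, 0) = 0, max(-8.724, 0) = 0, max(0.07375, 0) = 0.07375, max(6.576, 0) = 6.576
Node uu (S = 39.67): continuation = 1/1.02·[0.5667·0.0000 + 0.4333·0.0000] = 0.0000; exercise value = 0.0000 ≤ continuation, so V_uu = 0.0000
Node ud (S = 29.32): continuation = 1/1.02·[0.5667·0.0000 + 0.4333·0.0738] = 0.0313; exercise value = 0.0000 ≤ continuation, so V_ud = 0.0313
Node dd (S = 21.67): continuation = 1/1.02·[0.5667·0.0738 + 0.4333·6.5763] = 2.8348; exercise value = 3.3250 > continuation, so V_dd = 3.3250 (exercise)
Node u (S = 34.5): continuation = 1/1.02·[0.5667·0.0000 + 0.4333·0.0313] = 0.0133; exercise value = 0.0000 ≤ continuation, so V_u = 0.0133
Node d (S = 25.5): continuation = 1/1.02·[0.5667·0.0313 + 0.4333·3.3250] = 1.4300; exercise value = 0.0000 ≤ continuation, so V_d = 1.4300
Node 0 (S = 30): continuation = 1/1.02·[0.5667·0.0133 + 0.4333·1.4300] = 0.6149; exercise value = 0.0000 ≤ continuation, so V_0 = 0.6149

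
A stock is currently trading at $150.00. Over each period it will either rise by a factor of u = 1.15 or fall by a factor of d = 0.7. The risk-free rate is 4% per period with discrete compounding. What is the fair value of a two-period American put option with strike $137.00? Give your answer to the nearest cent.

Risk-neutral probability p = (1 + 0.04 − 0.7)/(1.15 − 0.7) = 0.3400/0.4500 = 0.7556
Terminal stock prices: S_uu = 198.4, S_ud = 120.7, S_dd = 73.5
Terminal payoffs (K − S): max(-61.37, 0) = 0, max(16.25, 0) = 16.25, max(63.5, 0) = 63.5
Node u (S = 172.5): continuation = 1/1.04·[0.7556·0.0000 + 0.2444·16.2500] = 3.8194; exercise value = 0.0000 ≤ continuation, so V_u = 3.8194
Node d (S = 105): continuation = 1/1.04·[0.7556·16.2500 + 0.2444·63.5000] = 26.7308; exercise value = 32.0000 > continuation, so V_d = 32.0000 (exercise)
Node 0 (S = 150): continuation = 1/1.04·[0.7556·3.8194 + 0.2444·32.0000] = 10.2962; exercise value = 0.0000 ≤ continuation, so V_0 = 10.2962

$10.30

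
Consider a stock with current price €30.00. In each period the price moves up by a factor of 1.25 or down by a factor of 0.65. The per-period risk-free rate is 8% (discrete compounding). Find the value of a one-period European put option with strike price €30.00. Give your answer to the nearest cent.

Risk-neutral probability p = (1 + 0.08 − 0.65)/(1.25 − 0.65) = 0.4300/0.6000 = 0.7167
Terminal stock prices: S_u = 37.5, S_d = 19.5
Terminal payoffs (K − S): max(-7.5, 0) = 0, max(10.5, 0) = 10.5
Node 0 (S = 30): V_0 = 1/1.08·[0.7167·0.0000 + 0.2833·10.5000] = 2.7546

€2.75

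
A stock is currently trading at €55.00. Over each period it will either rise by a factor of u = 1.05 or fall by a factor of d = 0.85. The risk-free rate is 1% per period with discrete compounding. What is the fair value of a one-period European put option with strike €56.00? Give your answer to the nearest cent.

Risk-neutral probability p = (1 + 0.01 − 0.85)/(1.05 − 0.85) = 0.1600/0.2000 = 0.8000
Terminal stock prices: S_u = 57.75, S_d = 46.75
Terminal payoffs (K − S): max(-1.75, 0) = 0, max(9.25, 0) = 9.25
Node 0 (S = 55): V_0 = 1/1.01·[0.8000·0.0000 + 0.2000·9.2500] = 1.8317

€1.83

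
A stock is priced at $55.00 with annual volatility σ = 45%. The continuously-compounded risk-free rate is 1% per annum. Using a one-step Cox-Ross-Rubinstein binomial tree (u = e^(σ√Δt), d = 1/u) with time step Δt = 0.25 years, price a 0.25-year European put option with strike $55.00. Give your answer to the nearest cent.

$6.09

CRR parameters: u = e^(σ√Δt) = e^(0.45·√0.25) = 1.2523, d = 1/u = 0.7985
Per-period rate: rΔt = 0.01·0.25 = 0.0025, so R = e^0.0025 = 1.0025
Risk-neutral probability p = (e^0.0025 − 0.7985)/(1.2523 − 0.7985) = 0.2040/0.4538 = 0.4495
Terminal stock prices: S_u = 68.88, S_d = 43.92
Terminal payoffs (K − S): max(-13.88, 0) = 0, max(11.08, 0) = 11.08
Node 0 (S = 55): V_0 = e^(−0.0025)·[0.4495·0.0000 + 0.5505·11.0816] = 6.0852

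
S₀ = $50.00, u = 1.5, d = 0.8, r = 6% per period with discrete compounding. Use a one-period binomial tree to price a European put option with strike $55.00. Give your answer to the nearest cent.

Risk-neutral probability p = (1 + 0.06 − 0.8)/(1.5 − 0.8) = 0.2600/0.7000 = 0.3714
Terminal stock prices: S_u = 75, S_d = 40
Terminal payoffs (K − S): max(-20, 0) = 0, max(15, 0) = 15
Node 0 (S = 50): V_0 = 1/1.06·[0.3714·0.0000 + 0.6286·15.0000] = 8.8949

$8.89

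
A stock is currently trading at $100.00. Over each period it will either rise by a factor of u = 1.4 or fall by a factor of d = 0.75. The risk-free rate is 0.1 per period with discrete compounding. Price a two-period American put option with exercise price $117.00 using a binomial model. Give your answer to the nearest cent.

$20.09

Risk-neutral probability p = (1 + 0.1 − 0.75)/(1.4 − 0.75) = 0.3500/0.6500 = 0.5385
Terminal stock prices: S_uu = 196, S_ud = 105, S_dd = 56.25
Terminal payoffs (K − S): max(-79, 0) = 0, max(12, 0) = 12, max(60.75, 0) = 60.75
Node u (S = 140): continuation = 1/1.1·[0.5385·0.0000 + 0.4615·12.0000] = 5.0350; exercise value = 0.0000 ≤ continuation, so V_u = 5.0350
Node d (S = 75): continuation = 1/1.1·[0.5385·12.0000 + 0.4615·60.7500] = 31.3636; exercise value = 42.0000 > continuation, so V_d = 42.0000 (exercise)
Node 0 (S = 100): continuation = 1/1.1·[0.5385·5.0350 + 0.4615·42.0000] = 20.0870; exercise value = 17.0000 ≤ continuation, so V_0 = 20.0870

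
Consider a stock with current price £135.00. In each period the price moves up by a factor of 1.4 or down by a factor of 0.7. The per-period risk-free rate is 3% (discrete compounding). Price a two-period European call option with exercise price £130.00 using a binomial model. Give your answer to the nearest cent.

£29.28

Risk-neutral probability p = (1 + 0.03 − 0.7)/(1.4 − 0.7) = 0.3300/0.7000 = 0.4714
Terminal stock prices: S_uu = 264.6, S_ud = 132.3, S_dd = 66.15
Terminal payoffs (S − K): max(134.6, 0) = 134.6, max(2.3, 0) = 2.3, max(-63.85, 0) = 0
Node u (S = 189): V_u = 1/1.03·[0.4714·134.6000 + 0.5286·2.3000] = 62.7864
Node d (S = 94.5): V_d = 1/1.03·[0.4714·2.3000 + 0.5286·0.0000] = 1.0527
Node 0 (S = 135): V_0 = 1/1.03·[0.4714·62.7864 + 0.5286·1.0527] = 29.2774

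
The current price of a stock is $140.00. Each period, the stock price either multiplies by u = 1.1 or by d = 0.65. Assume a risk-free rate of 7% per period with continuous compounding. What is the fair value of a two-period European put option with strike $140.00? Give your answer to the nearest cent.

Risk-neutral probability p = (e^0.07 − 0.65)/(1.1 − 0.65) = 0.4225/0.4500 = 0.9389
Terminal stock prices: S_uu = 169.4, S_ud = 100.1, S_dd = 59.15
Terminal payoffs (K − S): max(-29.4, 0) = 0, max(39.9, 0) = 39.9, max(80.85, 0) = 80.85
Node u (S = 154): V_u = e^(−0.07)·[0.9389·0.0000 + 0.0611·39.9000] = 2.2728
Node d (S = 91): V_d = e^(−0.07)·[0.9389·39.9000 + 0.0611·80.8500] = 39.5351
Node 0 (S = 140): V_0 = e^(−0.07)·[0.9389·2.2728 + 0.0611·39.5351] = 4.2417

$4.24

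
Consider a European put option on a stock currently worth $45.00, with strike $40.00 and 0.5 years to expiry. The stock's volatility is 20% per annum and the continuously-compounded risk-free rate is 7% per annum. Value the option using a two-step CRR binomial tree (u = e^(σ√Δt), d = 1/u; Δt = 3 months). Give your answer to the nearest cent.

$0.58

CRR parameters: u = e^(σ√Δt) = e^(0.2·√0.25) = 1.1052, d = 1/u = 0.9048
Per-period rate: rΔt = 0.07·0.25 = 0.0175, so R = e^0.0175 = 1.0177
Risk-neutral probability p = (e^0.0175 − 0.9048)/(1.1052 − 0.9048) = 0.1128/0.2003 = 0.5631
Terminal stock prices: S_uu = 54.96, S_ud = 45, S_dd = 36.84
Terminal payoffs (K − S): max(-14.96, 0) = 0, max(-5, 0) = 0, max(3.157, 0) = 3.157
Node u (S = 49.73): V_u = e^(−0.0175)·[0.5631·0.0000 + 0.4369·0.0000] = 0.0000
Node d (S = 40.72): V_d = e^(−0.0175)·[0.5631·0.0000 + 0.4369·3.1571] = 1.3553
Node 0 (S = 45): V_0 = e^(−0.0175)·[0.5631·0.0000 + 0.4369·1.3553] = 0.5818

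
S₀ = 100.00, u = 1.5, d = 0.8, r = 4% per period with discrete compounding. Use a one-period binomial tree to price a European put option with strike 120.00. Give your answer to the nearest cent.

25.27

Risk-neutral probability p = (1 + 0.04 − 0.8)/(1.5 − 0.8) = 0.2400/0.7000 = 0.3429
Terminal stock prices: S_u = 150, S_d = 80
Terminal payoffs (K − S): max(-30, 0) = 0, max(40, 0) = 40
Node 0 (S = 100): V_0 = 1/1.04·[0.3429·0.0000 + 0.6571·40.0000] = 25.2747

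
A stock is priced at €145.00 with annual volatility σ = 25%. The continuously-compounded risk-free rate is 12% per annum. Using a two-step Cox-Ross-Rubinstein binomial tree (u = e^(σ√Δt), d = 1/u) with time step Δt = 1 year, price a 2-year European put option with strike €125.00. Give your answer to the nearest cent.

CRR parameters: u = e^(σ√Δt) = e^(0.25·√1) = 1.2840, d = 1/u = 0.7788
Per-period rate: rΔt = 0.12·1 = 0.12, so R = e^0.12 = 1.1275
Risk-neutral probability p = (e^0.12 − 0.7788)/(1.2840 − 0.7788) = 0.3487/0.5052 = 0.6902
Terminal stock prices: S_uu = 239.1, S_ud = 145, S_dd = 87.95
Terminal payoffs (K − S): max(-114.1, 0) = 0, max(-20, 0) = 0, max(37.05, 0) = 37.05
Node u (S = 186.2): V_u = e^(−0.12)·[0.6902·0.0000 + 0.3098·0.0000] = 0.0000
Node d (S = 112.9): V_d = e^(−0.12)·[0.6902·0.0000 + 0.3098·37.0531] = 10.1816
Node 0 (S = 145): V_0 = e^(−0.12)·[0.6902·0.0000 + 0.3098·10.1816] = 2.7978

€2.80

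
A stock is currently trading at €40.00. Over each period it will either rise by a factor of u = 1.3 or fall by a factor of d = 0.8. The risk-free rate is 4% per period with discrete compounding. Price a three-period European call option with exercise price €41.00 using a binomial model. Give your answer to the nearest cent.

Risk-neutral probability p = (1 + 0.04 − 0.8)/(1.3 − 0.8) = 0.2400/0.5000 = 0.4800
Terminal stock prices: S_uuu = 87.88, S_uud = 54.08, S_udd = 33.28, S_ddd = 20.48
Terminal payoffs (S − K): max(46.88, 0) = 46.88, max(13.08, 0) = 13.08, max(-7.72, 0) = 0, max(-20.52, 0) = 0
Node uu (S = 67.6): V_uu = 1/1.04·[0.4800·46.8800 + 0.5200·13.0800] = 28.1769
Node ud (S = 41.6): V_ud = 1/1.04·[0.4800·13.0800 + 0.5200·0.0000] = 6.0369
Node dd (S = 25.6): V_dd = 1/1.04·[0.4800·0.0000 + 0.5200·0.0000] = 0.0000
Node u (S = 52): V_u = 1/1.04·[0.4800·28.1769 + 0.5200·6.0369] = 16.0232
Node d (S = 32): V_d = 1/1.04·[0.4800·6.0369 + 0.5200·0.0000] = 2.7863
Node 0 (S = 40): V_0 = 1/1.04·[0.4800·16.0232 + 0.5200·2.7863] = 8.7885

€8.79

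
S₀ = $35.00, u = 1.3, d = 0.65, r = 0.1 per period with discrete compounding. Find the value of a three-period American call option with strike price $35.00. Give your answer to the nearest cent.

$11.59

Risk-neutral probability p = (1 + 0.1 − 0.65)/(1.3 − 0.65) = 0.4500/0.6500 = 0.6923
Terminal stock prices: S_uuu = 76.89, S_uud = 38.45, S_udd = 19.22, S_ddd = 9.612
Terminal payoffs (S − K): max(41.89, 0) = 41.89, max(3.448, 0) = 3.448, max(-15.78, 0) = 0, max(-25.39, 0) = 0
Node uu (S = 59.15): continuation = 1/1.1·[0.6923·41.8950 + 0.3077·3.4475] = 27.3318; exercise value = 24.1500 ≤ continuation, so V_uu = 27.3318
Node ud (S = 29.57): continuation = 1/1.1·[0.6923·3.4475 + 0.3077·0.0000] = 2.1698; exercise value = 0.0000 ≤ continuation, so V_ud = 2.1698
Node dd (S = 14.79): continuation = 1/1.1·[0.6923·0.0000 + 0.3077·0.0000] = 0.0000; exercise value = 0.0000 ≤ continuation, so V_dd = 0.0000
Node u (S = 45.5): continuation = 1/1.1·[0.6923·27.3318 + 0.3077·2.1698] = 17.8088; exercise value = 10.5000 ≤ continuation, so V_u = 17.8088
Node d (S = 22.75): continuation = 1/1.1·[0.6923·2.1698 + 0.3077·0.0000] = 1.3656; exercise value = 0.0000 ≤ continuation, so V_d = 1.3656
Node 0 (S = 35): continuation = 1/1.1·[0.6923·17.8088 + 0.3077·1.3656] = 11.5903; exercise value = 0.0000 ≤ continuation, so V_0 = 11.5903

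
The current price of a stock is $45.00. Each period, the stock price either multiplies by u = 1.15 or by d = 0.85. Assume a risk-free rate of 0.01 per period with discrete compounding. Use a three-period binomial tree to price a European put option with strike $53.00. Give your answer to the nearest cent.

Risk-neutral probability p = (1 + 0.01 − 0.85)/(1.15 − 0.85) = 0.1600/0.3000 = 0.5333
Terminal stock prices: S_uuu = 68.44, S_uud = 50.59, S_udd = 37.39, S_ddd = 27.64
Terminal payoffs (K − S): max(-15.44, 0) = 0, max(2.414, 0) = 2.414, max(15.61, 0) = 15.61, max(25.36, 0) = 25.36
Node uu (S = 59.51): V_uu = 1/1.01·[0.5333·0.0000 + 0.4667·2.4144] = 1.1156
Node ud (S = 43.99): V_ud = 1/1.01·[0.5333·2.4144 + 0.4667·15.6106] = 8.4877
Node dd (S = 32.51): V_dd = 1/1.01·[0.5333·15.6106 + 0.4667·25.3644] = 19.9627
Node u (S = 51.75): V_u = 1/1.01·[0.5333·1.1156 + 0.4667·8.4877] = 4.5108
Node d (S = 38.25): V_d = 1/1.01·[0.5333·8.4877 + 0.4667·19.9627] = 13.7057
Node 0 (S = 45): V_0 = 1/1.01·[0.5333·4.5108 + 0.4667·13.7057] = 8.7146

$8.71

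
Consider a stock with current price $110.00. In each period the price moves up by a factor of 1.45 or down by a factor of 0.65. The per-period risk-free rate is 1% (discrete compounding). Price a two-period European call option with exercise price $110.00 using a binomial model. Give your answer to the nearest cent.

$24.07

Risk-neutral probability p = (1 + 0.01 − 0.65)/(1.45 − 0.65) = 0.3600/0.8000 = 0.4500
Terminal stock prices: S_uu = 231.3, S_ud = 103.7, S_dd = 46.48
Terminal payoffs (S − K): max(121.3, 0) = 121.3, max(-6.325, 0) = 0, max(-63.52, 0) = 0
Node u (S = 159.5): V_u = 1/1.01·[0.4500·121.2750 + 0.5500·0.0000] = 54.0334
Node d (S = 71.5): V_d = 1/1.01·[0.4500·0.0000 + 0.5500·0.0000] = 0.0000
Node 0 (S = 110): V_0 = 1/1.01·[0.4500·54.0334 + 0.5500·0.0000] = 24.0743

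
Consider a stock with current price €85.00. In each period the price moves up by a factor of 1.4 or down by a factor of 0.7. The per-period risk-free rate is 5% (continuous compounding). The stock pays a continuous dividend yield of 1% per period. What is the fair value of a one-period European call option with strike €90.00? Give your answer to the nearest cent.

€13.43

Per-period risk-free factor R = e^0.05 = 1.0513; dividend-adjusted growth = e^(0.05−0.01) = 1.0408.
Risk-neutral probability p = (1.0408 − 0.7)/(1.4 − 0.7) = 0.3408/0.7000 = 0.4869
Terminal stock prices: S_u = 119, S_d = 59.5
Terminal payoffs (S − K): max(29, 0) = 29, max(-30.5, 0) = 0
Node 0 (S = 85): V_0 = e^(−0.05)·[0.4869·29.0000 + 0.5131·0.0000] = 13.4307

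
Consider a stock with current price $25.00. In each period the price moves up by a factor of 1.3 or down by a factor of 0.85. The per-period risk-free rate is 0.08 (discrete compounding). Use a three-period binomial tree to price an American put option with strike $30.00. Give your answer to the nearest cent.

Risk-neutral probability p = (1 + 0.08 − 0.85)/(1.3 − 0.85) = 0.2300/0.4500 = 0.5111
Terminal stock prices: S_uuu = 54.93, S_uud = 35.91, S_udd = 23.48, S_ddd = 15.35
Terminal payoffs (K − S): max(-24.93, 0) = 0, max(-5.913, 0) = 0, max(6.519, 0) = 6.519, max(14.65, 0) = 14.65
Node uu (S = 42.25): continuation = 1/1.08·[0.5111·0.0000 + 0.4889·0.0000] = 0.0000; exercise value = 0.0000 ≤ continuation, so V_uu = 0.0000
Node ud (S = 27.62): continuation = 1/1.08·[0.5111·0.0000 + 0.4889·6.5188] = 2.9509; exercise value = 2.3750 ≤ continuation, so V_ud = 2.9509
Node dd (S = 18.06): continuation = 1/1.08·[0.5111·6.5188 + 0.4889·14.6469] = 9.7153; exercise value = 11.9375 > continuation, so V_dd = 11.9375 (exercise)
Node u (S = 32.5): continuation = 1/1.08·[0.5111·0.0000 + 0.4889·2.9509] = 1.3358; exercise value = 0.0000 ≤ continuation, so V_u = 1.3358
Node d (S = 21.25): continuation = 1/1.08·[0.5111·2.9509 + 0.4889·11.9375] = 6.8003; exercise value = 8.7500 > continuation, so V_d = 8.7500 (exercise)
Node 0 (S = 25): continuation = 1/1.08·[0.5111·1.3358 + 0.4889·8.7500] = 4.5931; exercise value = 5.0000 > continuation, so V_0 = 5.0000 (exercise)

$5.00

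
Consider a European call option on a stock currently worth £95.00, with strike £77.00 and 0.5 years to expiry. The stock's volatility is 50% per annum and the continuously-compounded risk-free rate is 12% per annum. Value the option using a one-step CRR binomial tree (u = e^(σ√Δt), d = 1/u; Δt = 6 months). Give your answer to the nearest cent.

£27.35

CRR parameters: u = e^(σ√Δt) = e^(0.5·√0.5) = 1.4241, d = 1/u = 0.7022
Per-period rate: rΔt = 0.12·0.5 = 0.06, so R = e^0.06 = 1.0618
Risk-neutral probability p = (e^0.06 − 0.7022)/(1.4241 − 0.7022) = 0.3596/0.7219 = 0.4982
Terminal stock prices: S_u = 135.3, S_d = 66.71
Terminal payoffs (S − K): max(58.29, 0) = 58.29, max(-10.29, 0) = 0
Node 0 (S = 95): V_0 = e^(−0.06)·[0.4982·58.2913 + 0.5018·0.0000] = 27.3482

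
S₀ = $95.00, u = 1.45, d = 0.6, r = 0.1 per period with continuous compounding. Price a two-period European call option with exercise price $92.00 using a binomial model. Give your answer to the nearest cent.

Risk-neutral probability p = (e^0.1 − 0.6)/(1.45 − 0.6) = 0.5052/0.8500 = 0.5943
Terminal stock prices: S_uu = 199.7, S_ud = 82.65, S_dd = 34.2
Terminal payoffs (S − K): max(107.7, 0) = 107.7, max(-9.35, 0) = 0, max(-57.8, 0) = 0
Node u (S = 137.8): V_u = e^(−0.1)·[0.5943·107.7375 + 0.4057·0.0000] = 57.9371
Node d (S = 57): V_d = e^(−0.1)·[0.5943·0.0000 + 0.4057·0.0000] = 0.0000
Node 0 (S = 95): V_0 = e^(−0.1)·[0.5943·57.9371 + 0.4057·0.0000] = 31.1564

$31.16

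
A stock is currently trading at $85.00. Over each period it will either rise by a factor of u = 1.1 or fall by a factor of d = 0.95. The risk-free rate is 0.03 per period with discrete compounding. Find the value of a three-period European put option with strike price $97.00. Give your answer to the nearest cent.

Risk-neutral probability p = (1 + 0.03 − 0.95)/(1.1 − 0.95) = 0.0800/0.1500 = 0.5333
Terminal stock prices: S_uuu = 113.1, S_uud = 97.71, S_udd = 84.38, S_ddd = 72.88
Terminal payoffs (K − S): max(-16.14, 0) = 0, max(-0.7075, 0) = 0, max(12.62, 0) = 12.62, max(24.12, 0) = 24.12
Node uu (S = 102.9): V_uu = 1/1.03·[0.5333·0.0000 + 0.4667·0.0000] = 0.0000
Node ud (S = 88.83): V_ud = 1/1.03·[0.5333·0.0000 + 0.4667·12.6162] = 5.7161
Node dd (S = 76.71): V_dd = 1/1.03·[0.5333·12.6162 + 0.4667·24.1231] = 17.4623
Node u (S = 93.5): V_u = 1/1.03·[0.5333·0.0000 + 0.4667·5.7161] = 2.5898
Node d (S = 80.75): V_d = 1/1.03·[0.5333·5.7161 + 0.4667·17.4623] = 10.8715
Node 0 (S = 85): V_0 = 1/1.03·[0.5333·2.5898 + 0.4667·10.8715] = 6.2666

$6.27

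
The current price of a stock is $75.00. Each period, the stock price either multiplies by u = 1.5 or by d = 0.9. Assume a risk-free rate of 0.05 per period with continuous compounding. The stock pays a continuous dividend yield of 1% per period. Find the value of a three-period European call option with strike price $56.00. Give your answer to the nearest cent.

$25.09

Per-period risk-free factor R = e^0.05 = 1.0513; dividend-adjusted growth = e^(0.05−0.01) = 1.0408.
Risk-neutral probability p = (1.0408 − 0.9)/(1.5 − 0.9) = 0.1408/0.6000 = 0.2347
Terminal stock prices: S_uuu = 253.1, S_uud = 151.9, S_udd = 91.12, S_ddd = 54.68
Terminal payoffs (S − K): max(197.1, 0) = 197.1, max(95.88, 0) = 95.88, max(35.12, 0) = 35.12, max(-1.325, 0) = 0
Node uu (S = 168.8): V_uu = e^(−0.05)·[0.2347·197.1250 + 0.7653·95.8750] = 113.8021
Node ud (S = 101.2): V_ud = e^(−0.05)·[0.2347·95.8750 + 0.7653·35.1250] = 46.9737
Node dd (S = 60.75): V_dd = e^(−0.05)·[0.2347·35.1250 + 0.7653·0.0000] = 7.8413
Node u (S = 112.5): V_u = e^(−0.05)·[0.2347·113.8021 + 0.7653·46.9737] = 59.6015
Node d (S = 67.5): V_d = e^(−0.05)·[0.2347·46.9737 + 0.7653·7.8413] = 16.1947
Node 0 (S = 75): V_0 = e^(−0.05)·[0.2347·59.6015 + 0.7653·16.1947] = 25.0950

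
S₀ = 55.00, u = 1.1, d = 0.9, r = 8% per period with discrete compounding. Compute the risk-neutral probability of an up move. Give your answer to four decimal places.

p = 0.9000

Risk-neutral probability p = (1 + 0.08 − 0.9)/(1.1 − 0.9) = 0.1800/0.2000 = 0.9000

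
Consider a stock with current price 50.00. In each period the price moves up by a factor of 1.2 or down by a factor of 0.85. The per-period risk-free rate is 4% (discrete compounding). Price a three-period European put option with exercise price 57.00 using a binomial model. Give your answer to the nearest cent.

Risk-neutral probability p = (1 + 0.04 − 0.85)/(1.2 − 0.85) = 0.1900/0.3500 = 0.5429
Terminal stock prices: S_uuu = 86.4, S_uud = 61.2, S_udd = 43.35, S_ddd = 30.71
Terminal payoffs (K − S): max(-29.4, 0) = 0, max(-4.2, 0) = 0, max(13.65, 0) = 13.65, max(26.29, 0) = 26.29
Node uu (S = 72): V_uu = 1/1.04·[0.5429·0.0000 + 0.4571·0.0000] = 0.0000
Node ud (S = 51): V_ud = 1/1.04·[0.5429·0.0000 + 0.4571·13.6500] = 6.0000
Node dd (S = 36.12): V_dd = 1/1.04·[0.5429·13.6500 + 0.4571·26.2938] = 18.6827
Node u (S = 60): V_u = 1/1.04·[0.5429·0.0000 + 0.4571·6.0000] = 2.6374
Node d (S = 42.5): V_d = 1/1.04·[0.5429·6.0000 + 0.4571·18.6827] = 11.3440
Node 0 (S = 50): V_0 = 1/1.04·[0.5429·2.6374 + 0.4571·11.3440] = 6.3630

6.36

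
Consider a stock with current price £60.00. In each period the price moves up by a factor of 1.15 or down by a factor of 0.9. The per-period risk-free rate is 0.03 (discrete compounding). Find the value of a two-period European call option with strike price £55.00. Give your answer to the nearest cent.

£9.55

Risk-neutral probability p = (1 + 0.03 − 0.9)/(1.15 − 0.9) = 0.1300/0.2500 = 0.5200
Terminal stock prices: S_uu = 79.35, S_ud = 62.1, S_dd = 48.6
Terminal payoffs (S − K): max(24.35, 0) = 24.35, max(7.1, 0) = 7.1, max(-6.4, 0) = 0
Node u (S = 69): V_u = 1/1.03·[0.5200·24.3500 + 0.4800·7.1000] = 15.6019
Node d (S = 54): V_d = 1/1.03·[0.5200·7.1000 + 0.4800·0.0000] = 3.5845
Node 0 (S = 60): V_0 = 1/1.03·[0.5200·15.6019 + 0.4800·3.5845] = 9.5471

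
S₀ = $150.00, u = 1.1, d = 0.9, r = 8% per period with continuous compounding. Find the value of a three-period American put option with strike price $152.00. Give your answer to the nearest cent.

Risk-neutral probability p = (e^0.08 − 0.9)/(1.1 − 0.9) = 0.1833/0.2000 = 0.9164
Terminal stock prices: S_uuu = 199.7, S_uud = 163.4, S_udd = 133.7, S_ddd = 109.4
Terminal payoffs (K − S): max(-47.65, 0) = 0, max(-11.35, 0) = 0, max(18.35, 0) = 18.35, max(42.65, 0) = 42.65
Node uu (S = 181.5): continuation = e^(−0.08)·[0.9164·0.0000 + 0.0836·0.0000] = 0.0000; exercise value = 0.0000 ≤ continuation, so V_uu = 0.0000
Node ud (S = 148.5): continuation = e^(−0.08)·[0.9164·0.0000 + 0.0836·18.3500] = 1.4155; exercise value = 3.5000 > continuation, so V_ud = 3.5000 (exercise)
Node dd (S = 121.5): continuation = e^(−0.08)·[0.9164·18.3500 + 0.0836·42.6500] = 18.8137; exercise value = 30.5000 > continuation, so V_dd = 30.5000 (exercise)
Node u (S = 165): continuation = e^(−0.08)·[0.9164·0.0000 + 0.0836·3.5000] = 0.2700; exercise value = 0.0000 ≤ continuation, so V_u = 0.2700
Node d (S = 135): continuation = e^(−0.08)·[0.9164·3.5000 + 0.0836·30.5000] = 5.3137; exercise value = 17.0000 > continuation, so V_d = 17.0000 (exercise)
Node 0 (S = 150): continuation = e^(−0.08)·[0.9164·0.2700 + 0.0836·17.0000] = 1.5398; exercise value = 2.0000 > continuation, so V_0 = 2.0000 (exercise)

$2.00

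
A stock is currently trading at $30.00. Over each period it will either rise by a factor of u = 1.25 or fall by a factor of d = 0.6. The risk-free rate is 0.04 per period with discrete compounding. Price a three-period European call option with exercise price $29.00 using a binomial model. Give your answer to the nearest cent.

$8.16

Risk-neutral probability p = (1 + 0.04 − 0.6)/(1.25 − 0.6) = 0.4400/0.6500 = 0.6769
Terminal stock prices: S_uuu = 58.59, S_uud = 28.12, S_udd = 13.5, S_ddd = 6.48
Terminal payoffs (S − K): max(29.59, 0) = 29.59, max(-0.875, 0) = 0, max(-15.5, 0) = 0, max(-22.52, 0) = 0
Node uu (S = 46.88): V_uu = 1/1.04·[0.6769·29.5938 + 0.3231·0.0000] = 19.2622
Node ud (S = 22.5): V_ud = 1/1.04·[0.6769·0.0000 + 0.3231·0.0000] = 0.0000
Node dd (S = 10.8): V_dd = 1/1.04·[0.6769·0.0000 + 0.3231·0.0000] = 0.0000
Node u (S = 37.5): V_u = 1/1.04·[0.6769·19.2622 + 0.3231·0.0000] = 12.5375
Node d (S = 18): V_d = 1/1.04·[0.6769·0.0000 + 0.3231·0.0000] = 0.0000
Node 0 (S = 30): V_0 = 1/1.04·[0.6769·12.5375 + 0.3231·0.0000] = 8.1605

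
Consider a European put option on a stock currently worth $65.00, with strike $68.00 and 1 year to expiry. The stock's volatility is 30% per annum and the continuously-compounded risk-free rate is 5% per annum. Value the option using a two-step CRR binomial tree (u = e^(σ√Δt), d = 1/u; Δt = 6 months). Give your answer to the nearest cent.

$7.33

CRR parameters: u = e^(σ√Δt) = e^(0.3·√0.5) = 1.2363, d = 1/u = 0.8089
Per-period rate: rΔt = 0.05·0.5 = 0.025, so R = e^0.025 = 1.0253
Risk-neutral probability p = (e^0.025 − 0.8089)/(1.2363 − 0.8089) = 0.2165/0.4275 = 0.5064
Terminal stock prices: S_uu = 99.35, S_ud = 65, S_dd = 42.53
Terminal payoffs (K − S): max(-31.35, 0) = 0, max(3, 0) = 3, max(25.47, 0) = 25.47
Node u (S = 80.36): V_u = e^(−0.025)·[0.5064·0.0000 + 0.4936·3.0000] = 1.4443
Node d (S = 52.58): V_d = e^(−0.025)·[0.5064·3.0000 + 0.4936·25.4737] = 13.7453
Node 0 (S = 65): V_0 = e^(−0.025)·[0.5064·1.4443 + 0.4936·13.7453] = 7.3306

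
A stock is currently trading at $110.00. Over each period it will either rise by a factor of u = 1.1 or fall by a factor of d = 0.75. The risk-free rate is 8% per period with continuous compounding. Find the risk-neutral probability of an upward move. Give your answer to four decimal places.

Risk-neutral probability p = (e^0.08 − 0.75)/(1.1 − 0.75) = 0.3333/0.3500 = 0.9522

p = 0.9522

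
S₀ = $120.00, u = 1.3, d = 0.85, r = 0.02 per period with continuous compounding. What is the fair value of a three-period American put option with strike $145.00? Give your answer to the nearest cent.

$30.65

Risk-neutral probability p = (e^0.02 − 0.85)/(1.3 − 0.85) = 0.1702/0.4500 = 0.3782
Terminal stock prices: S_uuu = 263.6, S_uud = 172.4, S_udd = 112.7, S_ddd = 73.69
Terminal payoffs (K − S): max(-118.6, 0) = 0, max(-27.38, 0) = 0, max(32.29, 0) = 32.29, max(71.31, 0) = 71.31
Node uu (S = 202.8): continuation = e^(−0.02)·[0.3782·0.0000 + 0.6218·0.0000] = 0.0000; exercise value = 0.0000 ≤ continuation, so V_uu = 0.0000
Node ud (S = 132.6): continuation = e^(−0.02)·[0.3782·0.0000 + 0.6218·32.2900] = 19.6796; exercise value = 12.4000 ≤ continuation, so V_ud = 19.6796
Node dd (S = 86.7): continuation = e^(−0.02)·[0.3782·32.2900 + 0.6218·71.3050] = 55.4288; exercise value = 58.3000 > continuation, so V_dd = 58.3000 (exercise)
Node u (S = 156): continuation = e^(−0.02)·[0.3782·0.0000 + 0.6218·19.6796] = 11.9940; exercise value = 0.0000 ≤ continuation, so V_u = 11.9940
Node d (S = 102): continuation = e^(−0.02)·[0.3782·19.6796 + 0.6218·58.3000] = 42.8276; exercise value = 43.0000 > continuation, so V_d = 43.0000 (exercise)
Node 0 (S = 120): continuation = e^(−0.02)·[0.3782·11.9940 + 0.6218·43.0000] = 30.6535; exercise value = 25.0000 ≤ continuation, so V_0 = 30.6535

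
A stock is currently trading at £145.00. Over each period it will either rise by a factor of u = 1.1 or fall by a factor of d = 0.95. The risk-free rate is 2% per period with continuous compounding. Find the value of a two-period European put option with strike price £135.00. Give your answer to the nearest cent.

Risk-neutral probability p = (e^0.02 − 0.95)/(1.1 − 0.95) = 0.0702/0.1500 = 0.4680
Terminal stock prices: S_uu = 175.5, S_ud = 151.5, S_dd = 130.9
Terminal payoffs (K − S): max(-40.45, 0) = 0, max(-16.53, 0) = 0, max(4.138, 0) = 4.138
Node u (S = 159.5): V_u = e^(−0.02)·[0.4680·0.0000 + 0.5320·0.0000] = 0.0000
Node d (S = 137.8): V_d = e^(−0.02)·[0.4680·0.0000 + 0.5320·4.1375] = 2.1575
Node 0 (S = 145): V_0 = e^(−0.02)·[0.4680·0.0000 + 0.5320·2.1575] = 1.1251

£1.13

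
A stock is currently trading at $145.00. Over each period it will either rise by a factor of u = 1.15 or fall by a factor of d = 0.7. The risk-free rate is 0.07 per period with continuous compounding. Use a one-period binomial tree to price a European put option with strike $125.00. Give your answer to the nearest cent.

Risk-neutral probability p = (e^0.07 − 0.7)/(1.15 − 0.7) = 0.3725/0.4500 = 0.8278
Terminal stock prices: S_u = 166.8, S_d = 101.5
Terminal payoffs (K − S): max(-41.75, 0) = 0, max(23.5, 0) = 23.5
Node 0 (S = 145): V_0 = e^(−0.07)·[0.8278·0.0000 + 0.1722·23.5000] = 3.7732

$3.77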